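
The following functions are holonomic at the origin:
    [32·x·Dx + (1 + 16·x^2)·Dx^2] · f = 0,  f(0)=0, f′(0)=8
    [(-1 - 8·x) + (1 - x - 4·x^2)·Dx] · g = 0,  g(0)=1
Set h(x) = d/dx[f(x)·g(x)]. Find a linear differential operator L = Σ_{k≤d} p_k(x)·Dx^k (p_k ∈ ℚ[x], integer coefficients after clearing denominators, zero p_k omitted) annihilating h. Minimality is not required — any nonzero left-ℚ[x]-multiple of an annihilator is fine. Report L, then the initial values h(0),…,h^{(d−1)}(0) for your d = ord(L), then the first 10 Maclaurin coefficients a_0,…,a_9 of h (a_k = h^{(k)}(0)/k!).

L = (-16 + 3072·x^2 + 6144·x^3 + 36864·x^4) + (7 + 64·x + 48·x^2 + 256·x^3 + 6144·x^4 + 24576·x^5)·Dx + (-1 - 3·x - 56·x^2 + 16·x^3 - 448·x^4 + 1024·x^5 + 3072·x^6)·Dx^2  (order 2).
h: a_k = 8, 16, -8, 352/3, 6424/3, 16368/5, -50872/3, -201664/105, 15222136/35, 29839280/63, …
ICs: h(0) = 8, h′(0) = 16.

f: a_k = 0, 8, 0, -128/3, 0, 2048/5, 0, -32768/7, 0, 524288/9, …
g: a_k = 1, 1, 5, 9, 29, 65, 181, 441, 1165, 2929, …
f·g: L₀ = L_f ⊗_s L_g, ord ≤ 2·1.
Differentiate: ansatz ord ≤ ord L₀ ⇒ L.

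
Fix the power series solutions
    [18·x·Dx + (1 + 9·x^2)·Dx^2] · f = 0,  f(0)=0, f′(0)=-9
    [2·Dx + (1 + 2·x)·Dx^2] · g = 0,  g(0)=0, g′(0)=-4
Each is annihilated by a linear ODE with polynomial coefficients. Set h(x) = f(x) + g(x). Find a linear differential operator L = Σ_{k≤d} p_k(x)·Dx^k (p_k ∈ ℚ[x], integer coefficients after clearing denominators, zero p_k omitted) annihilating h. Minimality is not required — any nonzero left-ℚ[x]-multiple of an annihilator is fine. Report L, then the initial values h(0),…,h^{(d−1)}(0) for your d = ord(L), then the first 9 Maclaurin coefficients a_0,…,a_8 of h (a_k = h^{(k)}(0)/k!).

f: a_k = 0, -9, 0, 27, 0, -729/5, 0, 6561/7, 0, …
g: a_k = 0, -4, 4, -16/3, 8, -64/5, 64/3, -256/7, 64, …
Weyl lclm of L_f,L_g ⇒ L₀ (ord ≤ 4).
L = (-18 - 108·x + 486·x^2 + 324·x^3)·Dx + (-13 - 36·x + 135·x^2 + 972·x^3 + 648·x^4)·Dx^2 + (-1 + 7·x + 18·x^2 + 81·x^3 + 243·x^4 + 162·x^5)·Dx^3  (order 3).
h: a_k = 0, -13, 4, 65/3, 8, -793/5, 64/3, 6305/7, 64, …
ICs: h(0) = 0, h′(0) = -13, h′′(0) = 8.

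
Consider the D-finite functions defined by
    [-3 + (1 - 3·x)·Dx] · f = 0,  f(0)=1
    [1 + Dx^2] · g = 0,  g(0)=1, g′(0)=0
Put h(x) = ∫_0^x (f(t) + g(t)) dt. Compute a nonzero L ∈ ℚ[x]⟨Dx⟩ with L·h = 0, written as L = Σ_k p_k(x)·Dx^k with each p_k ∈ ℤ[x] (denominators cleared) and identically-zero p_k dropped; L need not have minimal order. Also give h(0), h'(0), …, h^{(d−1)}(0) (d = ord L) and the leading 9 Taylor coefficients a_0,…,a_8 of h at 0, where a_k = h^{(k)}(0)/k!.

L = (165 - 18·x + 27·x^2)·Dx + (-19 + 63·x - 27·x^2 + 27·x^3)·Dx^2 + (165 - 18·x + 27·x^2)·Dx^3 + (-19 + 63·x - 27·x^2 + 27·x^3)·Dx^4  (order 4).
h: a_k = 0, 2, 3/2, 17/6, 27/4, 389/24, 81/2, 524879/5040, 2187/8, …
ICs: h(0) = 0, h′(0) = 2, h′′(0) = 3, h′′′(0) = 17.

f: a_k = 1, 3, 9, 27, 81, 243, 729, 2187, 6561, …
g: a_k = 1, 0, -1/2, 0, 1/24, 0, -1/720, 0, 1/40320, …
Sum ⇒ L₀ = lclm(L_f,L_g) in ℚ(x)⟨Dx⟩.
h=∫₀ˣh₀: take L = L₀·Dx.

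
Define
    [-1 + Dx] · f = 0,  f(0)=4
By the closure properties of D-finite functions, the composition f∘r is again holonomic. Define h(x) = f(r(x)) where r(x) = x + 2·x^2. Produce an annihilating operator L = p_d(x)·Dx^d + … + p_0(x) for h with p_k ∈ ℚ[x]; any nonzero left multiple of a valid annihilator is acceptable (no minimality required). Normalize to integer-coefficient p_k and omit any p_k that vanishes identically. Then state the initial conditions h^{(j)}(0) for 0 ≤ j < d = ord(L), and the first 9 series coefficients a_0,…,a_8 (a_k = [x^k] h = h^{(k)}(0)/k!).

L = (-1 - 4·x) + Dx  (order 1).
h: a_k = 4, 4, 10, 26/3, 73/6, 281/30, 1741/180, 1697/252, 57233/10080, …
ICs: h(0) = 4.

f: a_k = 4, 4, 2, 2/3, 1/6, 1/30, 1/180, 1/1260, 1/10080, …
L₀ from L_f via x↦r, Dx↦r'^{-1}Dx.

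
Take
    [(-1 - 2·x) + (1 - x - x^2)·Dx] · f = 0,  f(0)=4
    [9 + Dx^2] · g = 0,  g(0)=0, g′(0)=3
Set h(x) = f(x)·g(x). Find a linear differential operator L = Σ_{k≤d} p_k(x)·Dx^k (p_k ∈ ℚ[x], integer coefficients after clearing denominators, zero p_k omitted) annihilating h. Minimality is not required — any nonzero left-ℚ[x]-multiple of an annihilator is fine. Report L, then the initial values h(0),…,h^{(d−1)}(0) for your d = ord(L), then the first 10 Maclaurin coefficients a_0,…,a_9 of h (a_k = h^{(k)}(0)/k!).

f: a_k = 4, 4, 8, 12, 20, 32, 52, 84, 136, 220, …
g: a_k = 0, 3, 0, -9/2, 0, 81/40, 0, -243/560, 0, 243/4480, …
Sym-product of L_f,L_g gives L₀ (≤ ord 2).
L = (-7 + 9·x + 9·x^2) + (2 + 4·x)·Dx + (-1 + x + x^2)·Dx^2  (order 2).
h: a_k = 0, 12, 12, 6, 18, 321/10, 501/10, 2253/28, 18279/140, 47319/224, …
ICs: h(0) = 0, h′(0) = 12.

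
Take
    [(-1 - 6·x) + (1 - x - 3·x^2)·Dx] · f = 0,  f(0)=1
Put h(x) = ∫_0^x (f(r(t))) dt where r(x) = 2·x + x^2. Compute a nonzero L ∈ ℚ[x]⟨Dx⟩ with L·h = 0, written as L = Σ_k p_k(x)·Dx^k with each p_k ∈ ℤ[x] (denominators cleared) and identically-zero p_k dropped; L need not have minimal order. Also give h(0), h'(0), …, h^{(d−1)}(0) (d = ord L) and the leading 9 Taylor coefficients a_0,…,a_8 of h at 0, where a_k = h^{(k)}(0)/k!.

f: a_k = 1, 1, 4, 7, 19, 40, 97, 217, 508, …
Change of var in L_f (x↦r) gives L₀.
h=∫h₀ ⇒ L = L₀·Dx.
L = (2 + 26·x + 36·x^2 + 12·x^3)·Dx + (-1 + 2·x + 13·x^2 + 12·x^3 + 3·x^4)·Dx^2  (order 2).
h: a_k = 0, 1, 1, 17/3, 18, 392/5, 965/3, 9871/7, 6219, …
ICs: h(0) = 0, h′(0) = 1.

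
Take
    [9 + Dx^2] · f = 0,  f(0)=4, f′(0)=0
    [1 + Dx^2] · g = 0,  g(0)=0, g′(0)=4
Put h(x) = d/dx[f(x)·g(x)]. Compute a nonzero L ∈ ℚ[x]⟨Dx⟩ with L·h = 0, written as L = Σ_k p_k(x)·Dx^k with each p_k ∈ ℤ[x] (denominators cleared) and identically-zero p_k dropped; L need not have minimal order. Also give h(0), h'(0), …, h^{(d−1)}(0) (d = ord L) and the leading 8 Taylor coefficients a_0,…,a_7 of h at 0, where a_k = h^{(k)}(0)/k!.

L = 64 + 20·Dx^2 + Dx^4  (order 4).
h: a_k = 16, 0, -224, 0, 992/3, 0, -8128/45, 0, …
ICs: h(0) = 16, h′(0) = 0, h′′(0) = -448, h′′′(0) = 0.

f: a_k = 4, 0, -18, 0, 27/2, 0, -81/20, 0, …
g: a_k = 0, 4, 0, -2/3, 0, 1/30, 0, -1/1260, …
Sym-product of L_f,L_g gives L₀ (≤ ord 4).
h=h₀': d/dx-closure on L₀ ⇒ L.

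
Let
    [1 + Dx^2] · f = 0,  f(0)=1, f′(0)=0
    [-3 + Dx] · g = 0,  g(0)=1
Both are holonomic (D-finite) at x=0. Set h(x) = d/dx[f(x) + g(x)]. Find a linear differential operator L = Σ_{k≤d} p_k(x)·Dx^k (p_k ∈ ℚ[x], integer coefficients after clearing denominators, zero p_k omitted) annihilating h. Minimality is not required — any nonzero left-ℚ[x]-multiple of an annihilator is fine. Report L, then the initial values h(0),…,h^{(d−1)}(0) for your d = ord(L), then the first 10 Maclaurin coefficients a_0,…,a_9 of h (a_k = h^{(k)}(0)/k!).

L = 3 - Dx + 3·Dx^2 - Dx^3  (order 3).
h: a_k = 3, 8, 27/2, 41/3, 81/8, 91/15, 243/80, 3281/2520, 2187/4480, 7381/45360, …
ICs: h(0) = 3, h′(0) = 8, h′′(0) = 27.

f: a_k = 1, 0, -1/2, 0, 1/24, 0, -1/720, 0, 1/40320, 0, …
g: a_k = 1, 3, 9/2, 9/2, 27/8, 81/40, 81/80, 243/560, 729/4480, 243/4480, …
Weyl lclm of L_f,L_g ⇒ L₀ (ord ≤ 3).
h₀' ⇒ L via d/dx closure of L₀.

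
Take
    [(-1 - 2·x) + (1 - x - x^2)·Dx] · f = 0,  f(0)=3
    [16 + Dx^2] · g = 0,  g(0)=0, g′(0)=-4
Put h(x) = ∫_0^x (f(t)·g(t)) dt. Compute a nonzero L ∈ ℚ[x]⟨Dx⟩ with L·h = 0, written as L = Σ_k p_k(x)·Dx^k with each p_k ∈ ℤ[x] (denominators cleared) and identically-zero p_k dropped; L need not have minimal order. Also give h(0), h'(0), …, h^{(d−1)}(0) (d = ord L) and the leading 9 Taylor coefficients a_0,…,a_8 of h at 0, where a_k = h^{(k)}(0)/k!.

f: a_k = 3, 3, 6, 9, 15, 24, 39, 63, 102, …
g: a_k = 0, -4, 0, 32/3, 0, -128/15, 0, 1024/315, 0, …
Product ⇒ symmetric product L₀, ord ≤ 2.
Integrate: L := L₀·Dx.
L = (-14 + 16·x + 16·x^2)·Dx + (2 + 4·x)·Dx^2 + (-1 + x + x^2)·Dx^3  (order 3).
h: a_k = 0, 0, -6, -4, 2, -4/5, -18/5, -128/35, -983/210, …
ICs: h(0) = 0, h′(0) = 0, h′′(0) = -12.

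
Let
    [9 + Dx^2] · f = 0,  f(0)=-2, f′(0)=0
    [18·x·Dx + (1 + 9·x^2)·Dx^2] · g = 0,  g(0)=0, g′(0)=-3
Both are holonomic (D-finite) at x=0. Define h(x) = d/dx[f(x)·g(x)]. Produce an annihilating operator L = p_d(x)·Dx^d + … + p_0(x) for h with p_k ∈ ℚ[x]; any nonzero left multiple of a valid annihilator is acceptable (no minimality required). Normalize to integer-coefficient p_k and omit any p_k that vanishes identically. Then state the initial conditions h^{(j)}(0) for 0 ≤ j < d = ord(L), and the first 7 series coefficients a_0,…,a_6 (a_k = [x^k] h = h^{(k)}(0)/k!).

f: a_k = -2, 0, 9, 0, -27/4, 0, 81/40, …
g: a_k = 0, -3, 0, 9, 0, -243/5, 0, …
f·g: L₀ = L_f ⊗_s L_g, ord ≤ 2·2.
h=h₀': d/dx-closure on L₀ ⇒ L.
L = (8910 + 214326·x^2 + 3024621·x^4 + 5668704·x^6 + 6377292·x^8 + 9565938·x^10 + 43046721·x^12) + (5508·x + 207036·x^3 + 1837080·x^5 + 4723920·x^7 + 10628820·x^9 + 19131876·x^11)·Dx + (1080 + 27540·x^2 + 389286·x^4 + 971028·x^6 + 1889568·x^8 + 4251528·x^10 + 9565938·x^12)·Dx^2 + (612·x + 23004·x^3 + 204120·x^5 + 524880·x^7 + 1180980·x^9 + 2125764·x^11)·Dx^3 + (10 + 414·x^2 + 5913·x^4 + 37908·x^6 + 131220·x^8 + 354294·x^10 + 531441·x^12)·Dx^4  (order 4).
h: a_k = 6, 0, -135, 0, 3969/4, 0, -316143/40, …
ICs: h(0) = 6, h′(0) = 0, h′′(0) = -270, h′′′(0) = 0.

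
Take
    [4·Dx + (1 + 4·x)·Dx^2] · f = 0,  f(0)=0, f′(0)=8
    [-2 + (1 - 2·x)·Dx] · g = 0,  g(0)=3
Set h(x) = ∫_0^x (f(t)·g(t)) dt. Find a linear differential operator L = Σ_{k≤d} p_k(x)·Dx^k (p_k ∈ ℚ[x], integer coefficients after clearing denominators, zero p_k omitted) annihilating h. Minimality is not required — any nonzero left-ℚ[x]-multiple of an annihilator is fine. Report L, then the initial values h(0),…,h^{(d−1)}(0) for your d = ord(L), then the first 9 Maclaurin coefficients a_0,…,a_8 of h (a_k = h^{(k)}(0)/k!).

L = 8·Dx + 24·x·Dx^2 + (-1 - 2·x + 8·x^2)·Dx^3  (order 3).
h: a_k = 0, 0, 12, 0, 32, -128/5, 2432/15, -1536/5, 42624/35, …
ICs: h(0) = 0, h′(0) = 0, h′′(0) = 24.

f: a_k = 0, 8, -16, 128/3, -128, 2048/5, -4096/3, 32768/7, -16384, …
g: a_k = 3, 6, 12, 24, 48, 96, 192, 384, 768, …
Product ⇒ symmetric product L₀, ord ≤ 2.
∫: right-multiply L₀ by Dx.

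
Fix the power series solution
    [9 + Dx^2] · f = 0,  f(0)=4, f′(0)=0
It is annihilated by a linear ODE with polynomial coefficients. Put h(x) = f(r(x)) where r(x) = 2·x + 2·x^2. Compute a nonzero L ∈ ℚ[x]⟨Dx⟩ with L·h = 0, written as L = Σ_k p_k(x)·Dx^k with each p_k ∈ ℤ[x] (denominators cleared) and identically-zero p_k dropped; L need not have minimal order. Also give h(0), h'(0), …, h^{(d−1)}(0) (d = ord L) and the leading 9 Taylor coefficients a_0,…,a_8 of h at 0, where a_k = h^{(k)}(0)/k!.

L = (36 + 216·x + 432·x^2 + 288·x^3) - 2·Dx + (1 + 2·x)·Dx^2  (order 2).
h: a_k = 4, 0, -72, -144, 144, 864, 5184/5, -3456/5, -122688/35, …
ICs: h(0) = 4, h′(0) = 0.

f: a_k = 4, 0, -18, 0, 27/2, 0, -81/20, 0, 729/1120, …
L₀ from L_f via x↦r, Dx↦r'^{-1}Dx.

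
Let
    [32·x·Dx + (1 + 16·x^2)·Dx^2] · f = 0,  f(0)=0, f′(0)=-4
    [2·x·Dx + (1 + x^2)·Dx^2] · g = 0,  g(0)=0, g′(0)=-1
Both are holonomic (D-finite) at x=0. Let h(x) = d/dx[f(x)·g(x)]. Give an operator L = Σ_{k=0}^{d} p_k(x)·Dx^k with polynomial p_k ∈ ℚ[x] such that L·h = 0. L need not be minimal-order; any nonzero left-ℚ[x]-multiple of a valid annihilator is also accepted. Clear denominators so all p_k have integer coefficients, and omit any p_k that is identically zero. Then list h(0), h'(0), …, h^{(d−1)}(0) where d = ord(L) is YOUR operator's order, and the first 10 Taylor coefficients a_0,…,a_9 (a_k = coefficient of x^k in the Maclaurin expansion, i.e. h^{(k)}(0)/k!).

L = (-384·x - 10880·x^3 - 16384·x^5 + 34816·x^7 + 98304·x^9) + (-68 - 3916·x^2 - 19584·x^4 - 14336·x^6 + 121856·x^8 + 147456·x^10)·Dx + (-136·x - 2632·x^3 - 6528·x^5 + 16448·x^7 + 69632·x^9 + 49152·x^11)·Dx^2 + (-1 - 34·x^2 - 305·x^4 + 4880·x^8 + 8704·x^10 + 4096·x^12)·Dx^3  (order 3).
h: a_k = 0, 8, 0, -272/3, 0, 19144/15, 0, -2027488/105, 0, 94348024/315, …
ICs: h(0) = 0, h′(0) = 8, h′′(0) = 0.

f: a_k = 0, -4, 0, 64/3, 0, -1024/5, 0, 16384/7, 0, -262144/9, …
g: a_k = 0, -1, 0, 1/3, 0, -1/5, 0, 1/7, 0, -1/9, …
f·g: L₀ = L_f ⊗_s L_g, ord ≤ 2·2.
Derive L from L₀ (diff closure).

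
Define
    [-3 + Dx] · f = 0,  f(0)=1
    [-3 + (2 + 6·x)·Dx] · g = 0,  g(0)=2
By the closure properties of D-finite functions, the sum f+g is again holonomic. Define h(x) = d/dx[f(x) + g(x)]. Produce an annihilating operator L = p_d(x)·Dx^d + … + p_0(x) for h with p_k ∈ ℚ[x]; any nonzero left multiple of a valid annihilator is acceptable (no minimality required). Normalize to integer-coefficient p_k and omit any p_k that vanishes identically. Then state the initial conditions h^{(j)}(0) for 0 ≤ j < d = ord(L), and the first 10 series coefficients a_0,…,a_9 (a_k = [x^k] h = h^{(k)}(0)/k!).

L = (-15 - 18·x) + (-1 - 24·x - 36·x^2)·Dx + (2 + 10·x + 12·x^2)·Dx^2  (order 2).
h: a_k = 6, 9/2, 189/8, -189/16, 9801/128, -221859/1280, 2541537/5120, -98420103/71680, 4433663547/1146880, -25120547577/2293760, …
ICs: h(0) = 6, h′(0) = 9/2.

f: a_k = 1, 3, 9/2, 9/2, 27/8, 81/40, 81/80, 243/560, 729/4480, 243/4480, …
g: a_k = 2, 3, -9/4, 27/8, -405/64, 1701/128, -15309/512, 72171/1024, -2814669/16384, 14073345/32768, …
f+g: L₀ = lclm(L_f,L_g), ord ≤ 1+1.
Differentiate: ansatz ord ≤ ord L₀ ⇒ L.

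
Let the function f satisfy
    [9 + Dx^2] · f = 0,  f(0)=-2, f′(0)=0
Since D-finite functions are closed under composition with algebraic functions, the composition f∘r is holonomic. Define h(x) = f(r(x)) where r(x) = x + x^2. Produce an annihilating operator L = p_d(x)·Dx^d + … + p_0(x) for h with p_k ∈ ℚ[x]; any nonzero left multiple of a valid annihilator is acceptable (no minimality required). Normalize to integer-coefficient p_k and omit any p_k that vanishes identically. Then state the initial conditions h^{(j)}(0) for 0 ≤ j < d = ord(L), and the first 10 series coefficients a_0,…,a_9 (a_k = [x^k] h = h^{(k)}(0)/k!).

f: a_k = -2, 0, 9, 0, -27/4, 0, 81/40, 0, -729/2240, 0, …
h₀=f(r): pull back L_f along r ⇒ L₀.
L = (9 + 54·x + 108·x^2 + 72·x^3) - 2·Dx + (1 + 2·x)·Dx^2  (order 2).
h: a_k = -2, 0, 9, 18, 9/4, -27, -1539/40, -297/20, 52191/2240, 10611/280, …
ICs: h(0) = -2, h′(0) = 0.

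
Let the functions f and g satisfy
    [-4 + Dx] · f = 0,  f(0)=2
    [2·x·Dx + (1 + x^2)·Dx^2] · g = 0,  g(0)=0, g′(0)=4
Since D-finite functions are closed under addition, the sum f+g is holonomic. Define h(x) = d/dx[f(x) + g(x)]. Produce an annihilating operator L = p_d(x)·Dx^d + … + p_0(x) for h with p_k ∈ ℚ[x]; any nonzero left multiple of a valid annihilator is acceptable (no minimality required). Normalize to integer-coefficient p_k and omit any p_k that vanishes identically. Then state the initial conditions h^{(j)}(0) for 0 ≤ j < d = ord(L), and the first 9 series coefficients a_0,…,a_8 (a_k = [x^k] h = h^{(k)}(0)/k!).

f: a_k = 2, 8, 16, 64/3, 64/3, 256/15, 512/45, 2048/315, 1024/315, …
g: a_k = 0, 4, 0, -4/3, 0, 4/5, 0, -4/7, 0, …
Sum ⇒ L₀ = lclm(L_f,L_g) in ℚ(x)⟨Dx⟩.
h=h₀': d/dx-closure on L₀ ⇒ L.
L = (4 - 16·x - 12·x^2 - 16·x^3) + (-9 - 13·x^2 - 8·x^4)·Dx + (2 + x + 4·x^2 + x^3 + 2·x^4)·Dx^2  (order 2).
h: a_k = 12, 32, 60, 256/3, 268/3, 1024/15, 1868/45, 8192/315, 5356/315, …
ICs: h(0) = 12, h′(0) = 32.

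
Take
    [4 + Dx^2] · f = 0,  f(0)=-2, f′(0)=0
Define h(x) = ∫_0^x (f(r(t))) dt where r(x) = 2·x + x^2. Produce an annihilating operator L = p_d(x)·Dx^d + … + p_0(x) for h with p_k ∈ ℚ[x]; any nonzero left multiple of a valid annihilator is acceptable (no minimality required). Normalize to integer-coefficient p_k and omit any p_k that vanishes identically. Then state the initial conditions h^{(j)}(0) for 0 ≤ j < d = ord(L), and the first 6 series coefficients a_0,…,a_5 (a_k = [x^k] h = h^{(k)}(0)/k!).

L = (16 + 48·x + 48·x^2 + 16·x^3)·Dx - Dx^2 + (1 + x)·Dx^3  (order 3).
h: a_k = 0, -2, 0, 16/3, 4, -52/15, …
ICs: h(0) = 0, h′(0) = -2, h′′(0) = 0.

f: a_k = -2, 0, 4, 0, -4/3, 0, …
h₀=f(r): pull back L_f along r ⇒ L₀.
Integrate: L := L₀·Dx.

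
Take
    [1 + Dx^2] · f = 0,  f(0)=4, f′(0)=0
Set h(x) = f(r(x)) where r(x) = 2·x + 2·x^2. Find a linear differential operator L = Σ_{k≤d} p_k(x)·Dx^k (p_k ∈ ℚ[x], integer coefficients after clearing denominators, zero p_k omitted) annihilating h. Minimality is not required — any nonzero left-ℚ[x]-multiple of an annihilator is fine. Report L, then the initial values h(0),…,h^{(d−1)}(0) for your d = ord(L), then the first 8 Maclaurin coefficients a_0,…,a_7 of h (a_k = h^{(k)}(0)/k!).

L = (4 + 24·x + 48·x^2 + 32·x^3) - 2·Dx + (1 + 2·x)·Dx^2  (order 2).
h: a_k = 4, 0, -8, -16, -16/3, 32/3, 704/45, 128/15, …
ICs: h(0) = 4, h′(0) = 0.

f: a_k = 4, 0, -2, 0, 1/6, 0, -1/180, 0, …
L₀ from L_f via x↦r, Dx↦r'^{-1}Dx.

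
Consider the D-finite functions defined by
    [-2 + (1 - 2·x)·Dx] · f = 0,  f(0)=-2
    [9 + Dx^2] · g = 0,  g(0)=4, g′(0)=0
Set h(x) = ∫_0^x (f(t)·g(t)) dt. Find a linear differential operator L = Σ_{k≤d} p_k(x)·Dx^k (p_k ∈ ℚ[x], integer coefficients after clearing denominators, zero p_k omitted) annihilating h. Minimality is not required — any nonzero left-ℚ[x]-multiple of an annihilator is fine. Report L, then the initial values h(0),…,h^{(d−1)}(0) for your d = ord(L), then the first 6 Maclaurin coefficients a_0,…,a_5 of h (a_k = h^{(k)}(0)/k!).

L = (-9 + 18·x)·Dx + 4·Dx^2 + (-1 + 2·x)·Dx^3  (order 3).
h: a_k = 0, -8, -8, 4/3, 2, -11/5, …
ICs: h(0) = 0, h′(0) = -8, h′′(0) = -16.

f: a_k = -2, -4, -8, -16, -32, -64, …
g: a_k = 4, 0, -18, 0, 27/2, 0, …
Sym-product of L_f,L_g gives L₀ (≤ ord 2).
∫: right-multiply L₀ by Dx.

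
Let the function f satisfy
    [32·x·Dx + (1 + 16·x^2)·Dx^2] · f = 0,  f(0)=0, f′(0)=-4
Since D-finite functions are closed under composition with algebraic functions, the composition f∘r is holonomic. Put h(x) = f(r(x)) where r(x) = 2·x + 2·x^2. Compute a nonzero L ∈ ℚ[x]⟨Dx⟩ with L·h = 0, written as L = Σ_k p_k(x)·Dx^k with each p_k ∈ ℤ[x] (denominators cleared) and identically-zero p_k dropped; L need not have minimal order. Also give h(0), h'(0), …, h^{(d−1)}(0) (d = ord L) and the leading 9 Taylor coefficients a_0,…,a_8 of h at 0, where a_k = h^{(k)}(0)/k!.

L = (-2 + 128·x + 512·x^2 + 768·x^3 + 384·x^4)·Dx + (1 + 2·x + 64·x^2 + 256·x^3 + 320·x^4 + 128·x^5)·Dx^2  (order 2).
h: a_k = 0, -8, -8, 512/3, 512, -30208/5, -97792/3, 1638400/7, 2031616, …
ICs: h(0) = 0, h′(0) = -8.

f: a_k = 0, -4, 0, 64/3, 0, -1024/5, 0, 16384/7, 0, …
Change of var in L_f (x↦r) gives L₀.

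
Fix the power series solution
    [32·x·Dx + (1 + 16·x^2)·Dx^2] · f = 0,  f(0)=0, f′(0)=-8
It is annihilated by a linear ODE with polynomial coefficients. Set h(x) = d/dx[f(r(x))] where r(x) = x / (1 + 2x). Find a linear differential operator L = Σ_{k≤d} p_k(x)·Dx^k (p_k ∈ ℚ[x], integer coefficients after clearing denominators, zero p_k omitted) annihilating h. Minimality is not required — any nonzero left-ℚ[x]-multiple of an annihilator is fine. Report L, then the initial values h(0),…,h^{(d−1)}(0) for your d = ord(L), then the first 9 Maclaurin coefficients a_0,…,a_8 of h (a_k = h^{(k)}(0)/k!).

L = (4 + 40·x) + (1 + 4·x + 20·x^2)·Dx  (order 1).
h: a_k = -8, 32, 32, -768, 2432, 5632, -71168, 172032, 735232, …
ICs: h(0) = -8.

f: a_k = 0, -8, 0, 128/3, 0, -2048/5, 0, 32768/7, 0, …
Change of var in L_f (x↦r) gives L₀.
h=h₀': d/dx-closure on L₀ ⇒ L.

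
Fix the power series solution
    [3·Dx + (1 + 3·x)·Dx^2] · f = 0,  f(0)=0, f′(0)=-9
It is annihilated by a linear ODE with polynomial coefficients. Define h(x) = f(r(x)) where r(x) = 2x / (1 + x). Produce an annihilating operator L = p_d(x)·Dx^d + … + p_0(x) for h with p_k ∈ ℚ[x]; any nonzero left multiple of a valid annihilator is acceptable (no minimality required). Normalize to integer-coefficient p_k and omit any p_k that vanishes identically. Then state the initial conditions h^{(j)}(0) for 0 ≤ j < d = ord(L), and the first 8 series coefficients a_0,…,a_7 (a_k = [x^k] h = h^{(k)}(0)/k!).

f: a_k = 0, -9, 27/2, -27, 243/4, -729/5, 729/2, -6561/7, …
f∘r: x↦r, Dx↦Dx/r' in L_f ⇒ L₀.
L = (8 + 14·x)·Dx + (1 + 8·x + 7·x^2)·Dx^2  (order 2).
h: a_k = 0, -18, 72, -342, 1800, -50418/5, 58824, -2470626/7, …
ICs: h(0) = 0, h′(0) = -18.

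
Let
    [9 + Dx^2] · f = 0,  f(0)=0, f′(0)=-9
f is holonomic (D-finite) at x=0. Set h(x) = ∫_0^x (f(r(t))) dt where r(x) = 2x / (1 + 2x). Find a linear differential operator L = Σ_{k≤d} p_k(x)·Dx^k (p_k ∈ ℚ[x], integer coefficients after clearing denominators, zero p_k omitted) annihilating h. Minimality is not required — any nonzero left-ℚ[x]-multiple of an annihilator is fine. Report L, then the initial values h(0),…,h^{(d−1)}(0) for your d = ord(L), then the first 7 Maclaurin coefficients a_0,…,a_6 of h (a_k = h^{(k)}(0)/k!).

L = 36·Dx + (4 + 24·x + 48·x^2 + 32·x^3)·Dx^2 + (1 + 8·x + 24·x^2 + 32·x^3 + 16·x^4)·Dx^3  (order 3).
h: a_k = 0, 0, -9, 12, 9, -504/5, 1758/5, …
ICs: h(0) = 0, h′(0) = 0, h′′(0) = -18.

f: a_k = 0, -9, 0, 27/2, 0, -243/40, 0, …
L₀ from L_f via x↦r, Dx↦r'^{-1}Dx.
Integrate: L := L₀·Dx.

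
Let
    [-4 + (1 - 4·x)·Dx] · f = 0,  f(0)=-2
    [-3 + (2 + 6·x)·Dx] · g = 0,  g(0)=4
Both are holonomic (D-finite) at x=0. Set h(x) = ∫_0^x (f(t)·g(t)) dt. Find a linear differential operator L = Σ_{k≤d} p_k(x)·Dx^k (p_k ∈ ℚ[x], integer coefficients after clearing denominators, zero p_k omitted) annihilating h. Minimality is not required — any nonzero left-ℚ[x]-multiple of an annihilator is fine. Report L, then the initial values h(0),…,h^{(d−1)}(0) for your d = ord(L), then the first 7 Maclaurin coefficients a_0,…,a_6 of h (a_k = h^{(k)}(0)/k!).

L = (11 + 12·x)·Dx + (-2 + 2·x + 24·x^2)·Dx^2  (order 2).
h: a_k = 0, -8, -22, -167/3, -1363/8, -43211/80, -347389/192, …
ICs: h(0) = 0, h′(0) = -8.

f: a_k = -2, -8, -32, -128, -512, -2048, -8192, …
g: a_k = 4, 6, -9/2, 27/4, -405/32, 1701/64, -15309/256, …
h₀=f·g: eliminate ⇒ L₀, order ≤ 1·1.
Integrate: L := L₀·Dx.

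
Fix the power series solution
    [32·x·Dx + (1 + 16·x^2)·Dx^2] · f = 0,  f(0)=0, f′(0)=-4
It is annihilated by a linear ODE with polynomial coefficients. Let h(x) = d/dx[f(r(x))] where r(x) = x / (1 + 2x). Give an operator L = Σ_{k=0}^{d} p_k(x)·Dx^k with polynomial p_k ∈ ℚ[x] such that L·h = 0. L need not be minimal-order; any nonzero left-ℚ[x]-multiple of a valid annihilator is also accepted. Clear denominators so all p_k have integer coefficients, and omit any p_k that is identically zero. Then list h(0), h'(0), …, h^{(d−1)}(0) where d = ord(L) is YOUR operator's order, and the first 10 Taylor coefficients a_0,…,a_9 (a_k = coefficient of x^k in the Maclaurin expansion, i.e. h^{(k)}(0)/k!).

L = (4 + 40·x) + (1 + 4·x + 20·x^2)·Dx  (order 1).
h: a_k = -4, 16, 16, -384, 1216, 2816, -35584, 86016, 367616, -3190784, …
ICs: h(0) = -4.

f: a_k = 0, -4, 0, 64/3, 0, -1024/5, 0, 16384/7, 0, -262144/9, …
Substitute x→r, Dx→(1/r')Dx; clear ⇒ L₀.
Derive L from L₀ (diff closure).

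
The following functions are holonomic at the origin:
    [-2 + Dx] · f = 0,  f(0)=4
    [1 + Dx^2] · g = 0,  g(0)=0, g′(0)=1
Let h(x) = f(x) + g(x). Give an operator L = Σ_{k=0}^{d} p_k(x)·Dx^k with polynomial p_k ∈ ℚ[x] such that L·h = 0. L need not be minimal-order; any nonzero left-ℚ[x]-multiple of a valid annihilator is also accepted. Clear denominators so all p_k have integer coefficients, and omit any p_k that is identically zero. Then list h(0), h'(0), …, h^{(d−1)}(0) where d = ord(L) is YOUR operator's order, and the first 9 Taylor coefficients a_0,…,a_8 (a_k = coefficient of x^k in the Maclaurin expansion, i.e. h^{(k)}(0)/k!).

f: a_k = 4, 8, 8, 16/3, 8/3, 16/15, 16/45, 32/315, 8/315, …
g: a_k = 0, 1, 0, -1/6, 0, 1/120, 0, -1/5040, 0, …
Sum ⇒ L₀ = lclm(L_f,L_g) in ℚ(x)⟨Dx⟩.
L = -2 + Dx - 2·Dx^2 + Dx^3  (order 3).
h: a_k = 4, 9, 8, 31/6, 8/3, 43/40, 16/45, 73/720, 8/315, …
ICs: h(0) = 4, h′(0) = 9, h′′(0) = 16.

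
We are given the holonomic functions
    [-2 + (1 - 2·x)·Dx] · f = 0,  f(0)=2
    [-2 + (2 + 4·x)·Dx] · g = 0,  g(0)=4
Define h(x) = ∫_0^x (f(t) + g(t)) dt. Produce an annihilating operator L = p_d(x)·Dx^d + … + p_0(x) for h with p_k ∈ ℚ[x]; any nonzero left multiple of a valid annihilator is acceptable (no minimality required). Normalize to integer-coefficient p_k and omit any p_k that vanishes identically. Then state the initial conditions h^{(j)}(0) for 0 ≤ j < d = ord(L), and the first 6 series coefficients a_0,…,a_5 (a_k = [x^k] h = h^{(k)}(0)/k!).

L = (-10 - 12·x)·Dx + (9 + 28·x + 36·x^2)·Dx^2 + (-1 - 6·x + 4·x^2 + 24·x^3)·Dx^3  (order 3).
h: a_k = 0, 6, 4, 2, 9/2, 59/10, …
ICs: h(0) = 0, h′(0) = 6, h′′(0) = 8.

f: a_k = 2, 4, 8, 16, 32, 64, …
g: a_k = 4, 4, -2, 2, -5/2, 7/2, …
Weyl lclm of L_f,L_g ⇒ L₀ (ord ≤ 2).
h=∫h₀ ⇒ L = L₀·Dx.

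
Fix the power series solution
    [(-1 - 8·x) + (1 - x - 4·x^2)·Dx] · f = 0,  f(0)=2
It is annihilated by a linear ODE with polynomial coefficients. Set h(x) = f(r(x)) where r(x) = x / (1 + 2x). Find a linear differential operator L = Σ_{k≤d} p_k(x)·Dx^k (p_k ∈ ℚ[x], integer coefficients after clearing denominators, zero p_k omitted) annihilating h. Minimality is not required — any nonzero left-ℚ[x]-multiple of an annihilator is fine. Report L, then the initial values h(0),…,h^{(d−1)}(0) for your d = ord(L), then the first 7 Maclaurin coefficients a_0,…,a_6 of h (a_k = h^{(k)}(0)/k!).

L = (1 + 10·x) + (-1 - 5·x - 4·x^2 + 4·x^3)·Dx  (order 1).
h: a_k = 2, 2, 6, -14, 54, -190, 678, …
ICs: h(0) = 2.

f: a_k = 2, 2, 10, 18, 58, 130, 362, …
L₀ from L_f via x↦r, Dx↦r'^{-1}Dx.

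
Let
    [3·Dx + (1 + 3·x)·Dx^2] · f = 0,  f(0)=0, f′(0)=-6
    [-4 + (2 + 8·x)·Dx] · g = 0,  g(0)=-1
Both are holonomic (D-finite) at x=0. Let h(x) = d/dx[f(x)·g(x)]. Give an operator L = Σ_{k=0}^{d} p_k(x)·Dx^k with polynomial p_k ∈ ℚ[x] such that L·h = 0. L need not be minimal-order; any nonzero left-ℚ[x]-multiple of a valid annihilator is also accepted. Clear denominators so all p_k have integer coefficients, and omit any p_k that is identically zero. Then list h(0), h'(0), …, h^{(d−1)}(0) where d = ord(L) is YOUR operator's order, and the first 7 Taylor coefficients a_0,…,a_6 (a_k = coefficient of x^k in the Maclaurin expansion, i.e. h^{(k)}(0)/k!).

f: a_k = 0, -6, 9, -18, 81/2, -486/5, 243, …
g: a_k = -1, -2, 2, -4, 10, -28, 84, …
h₀=f·g: eliminate ⇒ L₀, order ≤ 2·1.
Differentiate: ansatz ord ≤ ord L₀ ⇒ L.
L = (4 + 24·x + 24·x^2) + (8 + 74·x + 216·x^2 + 192·x^3)·Dx + (1 + 13·x + 62·x^2 + 128·x^3 + 96·x^4)·Dx^2  (order 2).
h: a_k = 6, 6, -36, 150, -579, 10872/5, -40374/5, …
ICs: h(0) = 6, h′(0) = 6.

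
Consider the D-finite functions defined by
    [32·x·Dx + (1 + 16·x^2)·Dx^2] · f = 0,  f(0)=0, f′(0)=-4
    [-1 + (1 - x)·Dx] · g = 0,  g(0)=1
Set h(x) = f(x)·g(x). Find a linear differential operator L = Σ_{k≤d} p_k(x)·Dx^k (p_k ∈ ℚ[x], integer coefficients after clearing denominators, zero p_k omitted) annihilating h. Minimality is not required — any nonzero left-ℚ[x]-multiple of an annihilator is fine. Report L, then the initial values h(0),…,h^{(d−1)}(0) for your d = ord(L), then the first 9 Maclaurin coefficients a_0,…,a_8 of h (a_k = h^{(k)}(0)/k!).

f: a_k = 0, -4, 0, 64/3, 0, -1024/5, 0, 16384/7, 0, …
g: a_k = 1, 1, 1, 1, 1, 1, 1, 1, 1, …
L₀ := L_f ⊗_s L_g (sym. prod.), ord ≤ 2.
L = 32·x + (2 - 32·x + 64·x^2)·Dx + (-1 + x - 16·x^2 + 16·x^3)·Dx^2  (order 2).
h: a_k = 0, -4, -4, 52/3, 52/3, -2812/15, -2812/15, 226076/105, 226076/105, …
ICs: h(0) = 0, h′(0) = -4.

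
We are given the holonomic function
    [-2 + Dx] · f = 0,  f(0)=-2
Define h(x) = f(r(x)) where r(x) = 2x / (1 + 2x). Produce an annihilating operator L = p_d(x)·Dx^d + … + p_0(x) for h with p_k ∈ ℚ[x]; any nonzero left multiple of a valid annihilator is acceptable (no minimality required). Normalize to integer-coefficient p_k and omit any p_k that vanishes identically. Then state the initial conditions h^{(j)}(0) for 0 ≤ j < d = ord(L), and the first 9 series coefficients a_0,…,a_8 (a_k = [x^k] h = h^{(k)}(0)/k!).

f: a_k = -2, -4, -4, -8/3, -4/3, -8/15, -8/45, -16/315, -4/315, …
f∘r: x↦r, Dx↦Dx/r' in L_f ⇒ L₀.
L = -4 + (1 + 4·x + 4·x^2)·Dx  (order 1).
h: a_k = -2, -8, 0, 32/3, -64/3, 128/5, -512/45, -2560/63, 16384/105, …
ICs: h(0) = -2.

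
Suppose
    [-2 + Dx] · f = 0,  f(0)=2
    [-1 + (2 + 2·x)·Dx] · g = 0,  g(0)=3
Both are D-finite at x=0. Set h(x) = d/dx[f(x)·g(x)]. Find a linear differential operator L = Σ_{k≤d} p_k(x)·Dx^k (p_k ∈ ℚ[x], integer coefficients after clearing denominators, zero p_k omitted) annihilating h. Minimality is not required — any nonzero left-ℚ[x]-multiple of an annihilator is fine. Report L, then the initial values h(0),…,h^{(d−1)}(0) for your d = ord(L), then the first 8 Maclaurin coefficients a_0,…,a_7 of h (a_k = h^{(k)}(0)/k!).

f: a_k = 2, 4, 4, 8/3, 4/3, 8/15, 8/45, 16/315, …
g: a_k = 3, 3/2, -3/8, 3/16, -15/128, 21/256, -63/1024, 99/2048, …
Sym-product of L_f,L_g gives L₀ (≤ ord 1).
Derive L from L₀ (diff closure).
L = (23 + 40·x + 16·x^2) + (-10 - 18·x - 8·x^2)·Dx  (order 1).
h: a_k = 15, 69/2, 309/8, 449/16, 1949/128, 1643/256, 36047/15360, 135617/215040, …
ICs: h(0) = 15.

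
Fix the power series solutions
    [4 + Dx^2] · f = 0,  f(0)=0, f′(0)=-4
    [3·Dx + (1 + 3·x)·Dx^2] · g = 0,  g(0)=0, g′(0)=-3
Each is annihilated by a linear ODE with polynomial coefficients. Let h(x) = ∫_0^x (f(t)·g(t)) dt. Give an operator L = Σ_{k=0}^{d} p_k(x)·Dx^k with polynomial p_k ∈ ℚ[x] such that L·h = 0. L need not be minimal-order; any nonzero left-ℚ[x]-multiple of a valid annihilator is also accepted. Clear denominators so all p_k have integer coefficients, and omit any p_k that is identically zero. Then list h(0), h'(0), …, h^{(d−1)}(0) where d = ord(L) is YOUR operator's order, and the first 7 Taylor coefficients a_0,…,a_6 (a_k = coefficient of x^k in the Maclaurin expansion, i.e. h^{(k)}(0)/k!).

L = (-1112 - 1248·x + 7344·x^2 + 27648·x^3 + 20736·x^4)·Dx + (-48 + 2160·x + 10368·x^2 + 10368·x^3)·Dx^2 + (-250 + 240·x + 4968·x^2 + 13824·x^3 + 10368·x^4)·Dx^3 + (-12 + 540·x + 2592·x^2 + 2592·x^3)·Dx^4 + (7 + 138·x + 783·x^2 + 1728·x^3 + 1296·x^4)·Dx^5  (order 5).
h: a_k = 0, 0, 0, 4, -9/2, 28/5, -23/2, …
ICs: h(0) = 0, h′(0) = 0, h′′(0) = 0, h′′′(0) = 24, h′′′′(0) = -108.

f: a_k = 0, -4, 0, 8/3, 0, -8/15, 0, …
g: a_k = 0, -3, 9/2, -9, 81/4, -243/5, 243/2, …
Product ⇒ symmetric product L₀, ord ≤ 4.
Integrate: L := L₀·Dx.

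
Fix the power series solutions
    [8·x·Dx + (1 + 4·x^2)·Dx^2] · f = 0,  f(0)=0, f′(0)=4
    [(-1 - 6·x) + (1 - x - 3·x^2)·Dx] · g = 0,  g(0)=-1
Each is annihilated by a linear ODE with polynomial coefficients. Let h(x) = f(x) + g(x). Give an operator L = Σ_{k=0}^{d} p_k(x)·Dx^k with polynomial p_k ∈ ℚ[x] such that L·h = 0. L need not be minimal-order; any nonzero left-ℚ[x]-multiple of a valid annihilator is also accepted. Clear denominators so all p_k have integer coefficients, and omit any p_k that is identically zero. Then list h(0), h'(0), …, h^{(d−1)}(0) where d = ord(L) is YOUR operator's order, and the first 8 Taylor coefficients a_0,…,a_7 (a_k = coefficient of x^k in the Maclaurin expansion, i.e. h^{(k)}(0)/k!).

f: a_k = 0, 4, 0, -16/3, 0, 64/5, 0, -256/7, …
g: a_k = -1, -1, -4, -7, -19, -40, -97, -217, …
h₀=f+g: left-lcm gives L₀, ord ≤ 3.
L = (32 - 128·x - 1488·x^2 - 2880·x^3 - 8424·x^4 - 2592·x^6)·Dx + (-25 - 160·x - 214·x^2 - 1188·x^3 - 2628·x^4 - 6264·x^5 - 432·x^6 - 2592·x^7)·Dx^2 + (4 + 9·x + 54·x^2 - 66·x^3 - x^4 - 444·x^5 - 720·x^6 - 144·x^7 - 432·x^8)·Dx^3  (order 3).
h: a_k = -1, 3, -4, -37/3, -19, -136/5, -97, -1775/7, …
ICs: h(0) = -1, h′(0) = 3, h′′(0) = -8.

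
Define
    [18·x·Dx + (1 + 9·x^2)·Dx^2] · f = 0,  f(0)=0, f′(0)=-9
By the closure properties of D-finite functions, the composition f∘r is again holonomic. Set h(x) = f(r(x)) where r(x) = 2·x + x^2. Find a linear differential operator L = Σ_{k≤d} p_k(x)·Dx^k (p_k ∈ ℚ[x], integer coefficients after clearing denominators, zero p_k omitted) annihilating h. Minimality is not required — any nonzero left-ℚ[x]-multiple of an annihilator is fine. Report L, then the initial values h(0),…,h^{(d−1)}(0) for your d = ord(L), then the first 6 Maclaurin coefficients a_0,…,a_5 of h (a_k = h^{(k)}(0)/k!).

f: a_k = 0, -9, 0, 27, 0, -729/5, …
L₀ from L_f via x↦r, Dx↦r'^{-1}Dx.
L = (-1 + 72·x + 144·x^2 + 108·x^3 + 27·x^4)·Dx + (1 + x + 36·x^2 + 72·x^3 + 45·x^4 + 9·x^5)·Dx^2  (order 2).
h: a_k = 0, -18, -9, 216, 324, -22518/5, …
ICs: h(0) = 0, h′(0) = -18.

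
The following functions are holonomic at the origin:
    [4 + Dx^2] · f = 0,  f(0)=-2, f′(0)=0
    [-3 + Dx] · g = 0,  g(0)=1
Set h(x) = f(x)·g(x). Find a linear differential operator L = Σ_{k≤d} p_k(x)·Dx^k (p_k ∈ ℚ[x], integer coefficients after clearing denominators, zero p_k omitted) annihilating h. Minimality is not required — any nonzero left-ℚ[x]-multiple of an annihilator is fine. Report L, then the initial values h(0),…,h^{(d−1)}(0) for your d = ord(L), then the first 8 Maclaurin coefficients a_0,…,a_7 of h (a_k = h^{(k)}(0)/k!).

L = 13 - 6·Dx + Dx^2  (order 2).
h: a_k = -2, -6, -5, 3, 119/12, 199/20, 407/72, 1483/840, …
ICs: h(0) = -2, h′(0) = -6.

f: a_k = -2, 0, 4, 0, -4/3, 0, 8/45, 0, …
g: a_k = 1, 3, 9/2, 9/2, 27/8, 81/40, 81/80, 243/560, …
h₀=f·g: eliminate ⇒ L₀, order ≤ 2·1.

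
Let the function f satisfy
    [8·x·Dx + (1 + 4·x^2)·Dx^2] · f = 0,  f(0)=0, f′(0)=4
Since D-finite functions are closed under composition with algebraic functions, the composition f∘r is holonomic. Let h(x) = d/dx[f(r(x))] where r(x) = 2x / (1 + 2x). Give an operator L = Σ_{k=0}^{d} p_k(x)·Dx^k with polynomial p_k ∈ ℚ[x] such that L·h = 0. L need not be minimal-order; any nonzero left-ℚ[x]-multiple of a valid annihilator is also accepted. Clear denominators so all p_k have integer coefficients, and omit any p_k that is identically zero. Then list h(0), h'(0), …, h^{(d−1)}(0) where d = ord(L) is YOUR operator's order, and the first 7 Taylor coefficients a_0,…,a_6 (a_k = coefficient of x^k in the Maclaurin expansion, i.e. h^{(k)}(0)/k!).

L = (4 + 40·x) + (1 + 4·x + 20·x^2)·Dx  (order 1).
h: a_k = 8, -32, -32, 768, -2432, -5632, 71168, …
ICs: h(0) = 8.

f: a_k = 0, 4, 0, -16/3, 0, 64/5, 0, …
Substitute x→r, Dx→(1/r')Dx; clear ⇒ L₀.
h₀' ⇒ L via d/dx closure of L₀.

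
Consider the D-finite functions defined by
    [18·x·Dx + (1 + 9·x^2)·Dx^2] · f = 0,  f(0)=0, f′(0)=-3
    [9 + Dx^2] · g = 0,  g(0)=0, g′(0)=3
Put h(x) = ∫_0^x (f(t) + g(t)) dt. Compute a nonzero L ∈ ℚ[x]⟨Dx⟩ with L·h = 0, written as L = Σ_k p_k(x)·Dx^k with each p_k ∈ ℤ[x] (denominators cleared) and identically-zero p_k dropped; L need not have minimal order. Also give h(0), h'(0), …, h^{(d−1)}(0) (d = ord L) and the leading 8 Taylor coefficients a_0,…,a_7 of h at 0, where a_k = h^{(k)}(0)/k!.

f: a_k = 0, -3, 0, 9, 0, -243/5, 0, 2187/7, …
g: a_k = 0, 3, 0, -9/2, 0, 81/40, 0, -243/560, …
h₀=f+g: left-lcm gives L₀, ord ≤ 4.
h=∫h₀ ⇒ L = L₀·Dx.
L = (-1782·x + 20412·x^3 + 13122·x^5)·Dx^2 + (-9 + 567·x^2 + 6561·x^4 + 6561·x^6)·Dx^3 + (-198·x + 2268·x^3 + 1458·x^5)·Dx^4 + (-1 + 63·x^2 + 729·x^4 + 729·x^6)·Dx^5  (order 5).
h: a_k = 0, 0, 0, 0, 9/8, 0, -621/80, 0, …
ICs: h(0) = 0, h′(0) = 0, h′′(0) = 0, h′′′(0) = 0, h′′′′(0) = 27.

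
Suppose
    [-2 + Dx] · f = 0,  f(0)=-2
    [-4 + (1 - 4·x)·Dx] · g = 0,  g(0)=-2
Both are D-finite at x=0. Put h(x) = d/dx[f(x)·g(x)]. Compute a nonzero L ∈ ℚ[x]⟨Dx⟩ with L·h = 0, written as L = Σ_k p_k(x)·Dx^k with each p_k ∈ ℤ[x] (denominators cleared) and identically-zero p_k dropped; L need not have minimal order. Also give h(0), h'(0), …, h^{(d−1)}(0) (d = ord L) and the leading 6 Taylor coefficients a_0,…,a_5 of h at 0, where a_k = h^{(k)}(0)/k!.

f: a_k = -2, -4, -4, -8/3, -4/3, -8/15, …
g: a_k = -2, -8, -32, -128, -512, -2048, …
f·g: L₀ = L_f ⊗_s L_g, ord ≤ 1·1.
h=h₀': d/dx-closure on L₀ ⇒ L.
L = (26 - 48·x + 32·x^2) + (-3 + 16·x - 16·x^2)·Dx  (order 1).
h: a_k = 24, 208, 1264, 6752, 101296/3, 2431136/15, …
ICs: h(0) = 24.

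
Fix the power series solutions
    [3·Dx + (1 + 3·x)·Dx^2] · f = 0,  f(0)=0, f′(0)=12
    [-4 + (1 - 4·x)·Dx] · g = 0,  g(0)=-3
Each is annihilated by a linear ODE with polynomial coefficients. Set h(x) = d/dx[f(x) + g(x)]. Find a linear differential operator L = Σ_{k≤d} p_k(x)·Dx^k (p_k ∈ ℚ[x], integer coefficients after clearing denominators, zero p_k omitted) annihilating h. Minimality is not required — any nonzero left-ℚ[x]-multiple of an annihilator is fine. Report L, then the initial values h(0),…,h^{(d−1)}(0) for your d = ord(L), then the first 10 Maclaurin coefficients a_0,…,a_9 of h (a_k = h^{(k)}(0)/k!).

f: a_k = 0, 12, -18, 36, -81, 972/5, -486, 8748/7, -6561/2, 8748, …
g: a_k = -3, -12, -48, -192, -768, -3072, -12288, -49152, -196608, -786432, …
L₀ := lclm(L_f,L_g); ord L₀ ≤ 2+1.
Differentiate: ansatz ord ≤ ord L₀ ⇒ L.
L = (-432 - 288·x) + (-78 - 720·x - 576·x^2)·Dx + (11 + x - 144·x^2 - 144·x^3)·Dx^2  (order 2).
h: a_k = 0, -132, -468, -3396, -14388, -76644, -335316, -1599108, -6999156, -31693476, …
ICs: h(0) = 0, h′(0) = -132.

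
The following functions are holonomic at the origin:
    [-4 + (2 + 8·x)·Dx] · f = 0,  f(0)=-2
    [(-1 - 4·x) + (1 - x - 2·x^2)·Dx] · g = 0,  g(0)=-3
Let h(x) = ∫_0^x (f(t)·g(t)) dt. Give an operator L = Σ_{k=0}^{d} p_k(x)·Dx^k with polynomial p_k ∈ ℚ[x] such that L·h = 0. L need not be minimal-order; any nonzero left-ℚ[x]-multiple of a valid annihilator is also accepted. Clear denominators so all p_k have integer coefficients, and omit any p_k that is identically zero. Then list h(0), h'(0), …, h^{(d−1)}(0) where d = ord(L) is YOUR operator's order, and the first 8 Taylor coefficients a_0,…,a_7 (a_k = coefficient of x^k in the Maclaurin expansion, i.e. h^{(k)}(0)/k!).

L = (3 + 6·x + 12·x^2)·Dx + (-1 - 3·x + 6·x^2 + 8·x^3)·Dx^2  (order 2).
h: a_k = 0, 6, 9, 6, 39/2, 54/5, 63, -18/7, …
ICs: h(0) = 0, h′(0) = 6.

f: a_k = -2, -4, 4, -8, 20, -56, 168, -528, …
g: a_k = -3, -3, -9, -15, -33, -63, -129, -255, …
Product ⇒ symmetric product L₀, ord ≤ 1.
∫: right-multiply L₀ by Dx.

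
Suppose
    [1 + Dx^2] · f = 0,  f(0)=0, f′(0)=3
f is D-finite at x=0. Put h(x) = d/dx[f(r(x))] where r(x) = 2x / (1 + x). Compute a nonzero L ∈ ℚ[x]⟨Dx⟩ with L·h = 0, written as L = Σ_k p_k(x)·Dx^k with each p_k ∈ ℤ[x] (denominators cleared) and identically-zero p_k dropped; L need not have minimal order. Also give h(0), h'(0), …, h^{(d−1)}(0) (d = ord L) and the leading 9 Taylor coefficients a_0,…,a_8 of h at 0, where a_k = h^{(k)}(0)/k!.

f: a_k = 0, 3, 0, -1/2, 0, 1/40, 0, -1/1680, 0, …
Change of var in L_f (x↦r) gives L₀.
h₀' ⇒ L via d/dx closure of L₀.
L = (10 + 12·x + 6·x^2) + (6 + 18·x + 18·x^2 + 6·x^3)·Dx + (1 + 4·x + 6·x^2 + 4·x^3 + x^4)·Dx^2  (order 2).
h: a_k = 6, -12, 6, 24, -86, 180, -4418/15, 6064/15, -49262/105, …
ICs: h(0) = 6, h′(0) = -12.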